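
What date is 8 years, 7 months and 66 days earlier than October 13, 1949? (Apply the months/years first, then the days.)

January 6, 1941

Going back 8 years, 7 months and 66 days from October 13, 1949: first the month/year part, then the days.
-8 years → 1941; month 10 − 7 = 3 → March 1941.
Day 13 is valid in March, giving March 13, 1941.
Now subtract 66 days from March 13, 1941.
Going back 13 days from March 13, 1941 reaches the end of the previous month; 66 − 13 = 53 left.
February 1941 has 28 days (1941 is not a leap year): 53 − 28 = 25 left.
January 1941 has 31 days; 31 − 25 = 6 → January 6, 1941.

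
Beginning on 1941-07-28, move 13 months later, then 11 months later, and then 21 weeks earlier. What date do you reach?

Counting forward 13 months from July 28, 1941:
month 7 + 13 = 20, which is month 8 of year 1942 → August 1942.
Day 28 is valid in August, giving August 28, 1942.
Counting forward 11 months from August 28, 1942:
month 8 + 11 = 19, which is month 7 of year 1943 → July 1943.
Day 28 is valid in July, giving July 28, 1943.
Going back 21 weeks (= 147 days) from July 28, 1943:
Going back 28 days from July 28, 1943 reaches the end of the previous month; 147 − 28 = 119 left.
June 1943 has 30 days: 119 − 30 = 89 left.
May 1943 has 31 days: 89 − 31 = 58 left.
April 1943 has 30 days: 58 − 30 = 28 left.
March 1943 has 31 days; 31 − 28 = 3 → March 3, 1943.

March 3, 1943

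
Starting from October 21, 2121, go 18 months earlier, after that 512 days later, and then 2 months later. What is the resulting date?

November 15, 2121

Going back 18 months from October 21, 2121:
month 10 − 18 = -8, which is month 4 of year 2120 → April 2120.
Day 21 is valid in April, giving April 21, 2120.
Counting forward 512 days from April 21, 2120:
April has 30 days, so 30 − 21 = 9 days remain after April 21, 2120; 512 − 9 = 503 left.
May 2120 has 31 days: 503 − 31 = 472 left.
June 2120 has 30 days: 472 − 30 = 442 left.
July 2120 has 31 days: 442 − 31 = 411 left.
August 2120 has 31 days: 411 − 31 = 380 left.
September 2120 has 30 days: 380 − 30 = 350 left.
October 2120 has 31 days: 350 − 31 = 319 left.
November 2120 has 30 days: 319 − 30 = 289 left.
December 2120 has 31 days: 289 − 31 = 258 left.
January 2121 has 31 days: 258 − 31 = 227 left.
February 2121 has 28 days (2121 is not a leap year): 227 − 28 = 199 left.
March 2121 has 31 days: 199 − 31 = 168 left.
April 2121 has 30 days: 168 − 30 = 138 left.
May 2121 has 31 days: 138 − 31 = 107 left.
June 2121 has 30 days: 107 − 30 = 77 left.
July 2121 has 31 days: 77 − 31 = 46 left.
August 2121 has 31 days: 46 − 31 = 15 left.
15 days into September 2121 → September 15, 2121.
Counting forward 2 months from September 15, 2121:
month 9 + 2 = 11 → November 2121.
Day 15 is valid in November, giving November 15, 2121.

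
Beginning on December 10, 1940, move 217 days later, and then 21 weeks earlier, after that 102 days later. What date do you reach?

Adding 217 days from December 10, 1940:
December has 31 days, so 31 − 10 = 21 days remain after December 10, 1940; 217 − 21 = 196 left.
January 1941 has 31 days: 196 − 31 = 165 left.
February 1941 has 28 days (1941 is not a leap year): 165 − 28 = 137 left.
March 1941 has 31 days: 137 − 31 = 106 left.
April 1941 has 30 days: 106 − 30 = 76 left.
May 1941 has 31 days: 76 − 31 = 45 left.
June 1941 has 30 days: 45 − 30 = 15 left.
15 days into July 1941 → July 15, 1941.
Going back 21 weeks (= 147 days) from July 15, 1941:
Going back 15 days from July 15, 1941 reaches the end of the previous month; 147 − 15 = 132 left.
June 1941 has 30 days: 132 − 30 = 102 left.
May 1941 has 31 days: 102 − 31 = 71 left.
April 1941 has 30 days: 71 − 30 = 41 left.
March 1941 has 31 days: 41 − 31 = 10 left.
February 1941 has 28 days; 28 − 10 = 18 → February 18, 1941.
Advancing 102 days from February 18, 1941:
February has 28 days, so 28 − 18 = 10 days remain after February 18, 1941; 102 − 10 = 92 left.
March 1941 has 31 days: 92 − 31 = 61 left.
April 1941 has 30 days: 61 − 30 = 31 left.
31 days into May 1941 → May 31, 1941.

May 31, 1941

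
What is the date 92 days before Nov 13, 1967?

August 13, 1967

Counting back 92 days from November 13, 1967.
Going back 13 days from November 13, 1967 reaches the end of the previous month; 92 − 13 = 79 left.
October 1967 has 31 days: 79 − 31 = 48 left.
September 1967 has 30 days: 48 − 30 = 18 left.
August 1967 has 31 days; 31 − 18 = 13 → August 13, 1967.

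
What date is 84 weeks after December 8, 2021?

Advancing 84 weeks = 588 days from December 8, 2021.
December has 31 days, so 31 − 8 = 23 days remain after December 8, 2021; 588 − 23 = 565 left.
January 2022 has 31 days: 565 − 31 = 534 left.
February 2022 has 28 days (2022 is not a leap year): 534 − 28 = 506 left.
March 2022 has 31 days: 506 − 31 = 475 left.
April 2022 has 30 days: 475 − 30 = 445 left.
May 2022 has 31 days: 445 − 31 = 414 left.
June 2022 has 30 days: 414 − 30 = 384 left.
July 2022 has 31 days: 384 − 31 = 353 left.
August 2022 has 31 days: 353 − 31 = 322 left.
September 2022 has 30 days: 322 − 30 = 292 left.
October 2022 has 31 days: 292 − 31 = 261 left.
November 2022 has 30 days: 261 − 30 = 231 left.
December 2022 has 31 days: 231 − 31 = 200 left.
January 2023 has 31 days: 200 − 31 = 169 left.
February 2023 has 28 days (2023 is not a leap year): 169 − 28 = 141 left.
March 2023 has 31 days: 141 − 31 = 110 left.
April 2023 has 30 days: 110 − 30 = 80 left.
May 2023 has 31 days: 80 − 31 = 49 left.
June 2023 has 30 days: 49 − 30 = 19 left.
19 days into July 2023 → July 19, 2023.

July 19, 2023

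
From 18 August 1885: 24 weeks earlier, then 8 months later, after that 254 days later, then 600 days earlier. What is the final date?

Going back 24 weeks (= 168 days) from August 18, 1885:
Going back 18 days from August 18, 1885 reaches the end of the previous month; 168 − 18 = 150 left.
July 1885 has 31 days: 150 − 31 = 119 left.
June 1885 has 30 days: 119 − 30 = 89 left.
May 1885 has 31 days: 89 − 31 = 58 left.
April 1885 has 30 days: 58 − 30 = 28 left.
March 1885 has 31 days; 31 − 28 = 3 → March 3, 1885.
Counting forward 8 months from March 3, 1885:
month 3 + 8 = 11 → November 1885.
Day 3 is valid in November, giving November 3, 1885.
Counting forward 254 days from November 3, 1885:
November has 30 days, so 30 − 3 = 27 days remain after November 3, 1885; 254 − 27 = 227 left.
December 1885 has 31 days: 227 − 31 = 196 left.
January 1886 has 31 days: 196 − 31 = 165 left.
February 1886 has 28 days (1886 is not a leap year): 165 − 28 = 137 left.
March 1886 has 31 days: 137 − 31 = 106 left.
April 1886 has 30 days: 106 − 30 = 76 left.
May 1886 has 31 days: 76 − 31 = 45 left.
June 1886 has 30 days: 45 − 30 = 15 left.
15 days into July 1886 → July 15, 1886.
Counting back 600 days from July 15, 1886:
Going back 15 days from July 15, 1886 reaches the end of the previous month; 600 − 15 = 585 left.
June 1886 has 30 days: 585 − 30 = 555 left.
May 1886 has 31 days: 555 − 31 = 524 left.
April 1886 has 30 days: 524 − 30 = 494 left.
March 1886 has 31 days: 494 − 31 = 463 left.
February 1886 has 28 days (1886 is not a leap year): 463 − 28 = 435 left.
January 1886 has 31 days: 435 − 31 = 404 left.
December 1885 has 31 days: 404 − 31 = 373 left.
November 1885 has 30 days: 373 − 30 = 343 left.
October 1885 has 31 days: 343 − 31 = 312 left.
September 1885 has 30 days: 312 − 30 = 282 left.
August 1885 has 31 days: 282 − 31 = 251 left.
July 1885 has 31 days: 251 − 31 = 220 left.
June 1885 has 30 days: 220 − 30 = 190 left.
May 1885 has 31 days: 190 − 31 = 159 left.
April 1885 has 30 days: 159 − 30 = 129 left.
March 1885 has 31 days: 129 − 31 = 98 left.
February 1885 has 28 days (1885 is not a leap year): 98 − 28 = 70 left.
January 1885 has 31 days: 70 − 31 = 39 left.
December 1884 has 31 days: 39 − 31 = 8 left.
November 1884 has 30 days; 30 − 8 = 22 → November 22, 1884.

November 22, 1884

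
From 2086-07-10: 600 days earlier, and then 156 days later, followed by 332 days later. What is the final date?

March 20, 2086

Counting back 600 days from July 10, 2086:
Going back 10 days from July 10, 2086 reaches the end of the previous month; 600 − 10 = 590 left.
June 2086 has 30 days: 590 − 30 = 560 left.
May 2086 has 31 days: 560 − 31 = 529 left.
April 2086 has 30 days: 529 − 30 = 499 left.
March 2086 has 31 days: 499 − 31 = 468 left.
February 2086 has 28 days (2086 is not a leap year): 468 − 28 = 440 left.
January 2086 has 31 days: 440 − 31 = 409 left.
December 2085 has 31 days: 409 − 31 = 378 left.
November 2085 has 30 days: 378 − 30 = 348 left.
October 2085 has 31 days: 348 − 31 = 317 left.
September 2085 has 30 days: 317 − 30 = 287 left.
August 2085 has 31 days: 287 − 31 = 256 left.
July 2085 has 31 days: 256 − 31 = 225 left.
June 2085 has 30 days: 225 − 30 = 195 left.
May 2085 has 31 days: 195 − 31 = 164 left.
April 2085 has 30 days: 164 − 30 = 134 left.
March 2085 has 31 days: 134 − 31 = 103 left.
February 2085 has 28 days (2085 is not a leap year): 103 − 28 = 75 left.
January 2085 has 31 days: 75 − 31 = 44 left.
December 2084 has 31 days: 44 − 31 = 13 left.
November 2084 has 30 days; 30 − 13 = 17 → November 17, 2084.
Counting forward 156 days from November 17, 2084:
November has 30 days, so 30 − 17 = 13 days remain after November 17, 2084; 156 − 13 = 143 left.
December 2084 has 31 days: 143 − 31 = 112 left.
January 2085 has 31 days: 112 − 31 = 81 left.
February 2085 has 28 days (2085 is not a leap year): 81 − 28 = 53 left.
March 2085 has 31 days: 53 − 31 = 22 left.
22 days into April 2085 → April 22, 2085.
Counting forward 332 days from April 22, 2085:
April has 30 days, so 30 − 22 = 8 days remain after April 22, 2085; 332 − 8 = 324 left.
May 2085 has 31 days: 324 − 31 = 293 left.
June 2085 has 30 days: 293 − 30 = 263 left.
July 2085 has 31 days: 263 − 31 = 232 left.
August 2085 has 31 days: 232 − 31 = 201 left.
September 2085 has 30 days: 201 − 30 = 171 left.
October 2085 has 31 days: 171 − 31 = 140 left.
November 2085 has 30 days: 140 − 30 = 110 left.
December 2085 has 31 days: 110 − 31 = 79 left.
January 2086 has 31 days: 79 − 31 = 48 left.
February 2086 has 28 days (2086 is not a leap year): 48 − 28 = 20 left.
20 days into March 2086 → March 20, 2086.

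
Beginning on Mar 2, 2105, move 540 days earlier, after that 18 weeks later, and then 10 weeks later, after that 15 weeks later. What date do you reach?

Subtracting 540 days from March 2, 2105:
Going back 2 days from March 2, 2105 reaches the end of the previous month; 540 − 2 = 538 left.
February 2105 has 28 days (2105 is not a leap year): 538 − 28 = 510 left.
January 2105 has 31 days: 510 − 31 = 479 left.
December 2104 has 31 days: 479 − 31 = 448 left.
November 2104 has 30 days: 448 − 30 = 418 left.
October 2104 has 31 days: 418 − 31 = 387 left.
September 2104 has 30 days: 387 − 30 = 357 left.
August 2104 has 31 days: 357 − 31 = 326 left.
July 2104 has 31 days: 326 − 31 = 295 left.
June 2104 has 30 days: 295 − 30 = 265 left.
May 2104 has 31 days: 265 − 31 = 234 left.
April 2104 has 30 days: 234 − 30 = 204 left.
March 2104 has 31 days: 204 − 31 = 173 left.
February 2104 has 29 days (2104 is a leap year): 173 − 29 = 144 left.
January 2104 has 31 days: 144 − 31 = 113 left.
December 2103 has 31 days: 113 − 31 = 82 left.
November 2103 has 30 days: 82 − 30 = 52 left.
October 2103 has 31 days: 52 − 31 = 21 left.
September 2103 has 30 days; 30 − 21 = 9 → September 9, 2103.
Advancing 18 weeks (= 126 days) from September 9, 2103:
September has 30 days, so 30 − 9 = 21 days remain after September 9, 2103; 126 − 21 = 105 left.
October 2103 has 31 days: 105 − 31 = 74 left.
November 2103 has 30 days: 74 − 30 = 44 left.
December 2103 has 31 days: 44 − 31 = 13 left.
13 days into January 2104 → January 13, 2104.
Advancing 10 weeks (= 70 days) from January 13, 2104:
January has 31 days, so 31 − 13 = 18 days remain after January 13, 2104; 70 − 18 = 52 left.
February 2104 has 29 days (2104 is a leap year): 52 − 29 = 23 left.
23 days into March 2104 → March 23, 2104.
Advancing 15 weeks (= 105 days) from March 23, 2104:
March has 31 days, so 31 − 23 = 8 days remain after March 23, 2104; 105 − 8 = 97 left.
April 2104 has 30 days: 97 − 30 = 67 left.
May 2104 has 31 days: 67 − 31 = 36 left.
June 2104 has 30 days: 36 − 30 = 6 left.
6 days into July 2104 → July 6, 2104.

July 6, 2104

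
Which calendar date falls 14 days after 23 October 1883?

Advancing 14 days from October 23, 1883.
October has 31 days, so 31 − 23 = 8 days remain after October 23, 1883; 14 − 8 = 6 left.
6 days into November 1883 → November 6, 1883.

November 6, 1883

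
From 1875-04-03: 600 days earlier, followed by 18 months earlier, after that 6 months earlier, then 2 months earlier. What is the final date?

June 11, 1871

Subtracting 600 days from April 3, 1875:
Going back 3 days from April 3, 1875 reaches the end of the previous month; 600 − 3 = 597 left.
March 1875 has 31 days: 597 − 31 = 566 left.
February 1875 has 28 days (1875 is not a leap year): 566 − 28 = 538 left.
January 1875 has 31 days: 538 − 31 = 507 left.
December 1874 has 31 days: 507 − 31 = 476 left.
November 1874 has 30 days: 476 − 30 = 446 left.
October 1874 has 31 days: 446 − 31 = 415 left.
September 1874 has 30 days: 415 − 30 = 385 left.
August 1874 has 31 days: 385 − 31 = 354 left.
July 1874 has 31 days: 354 − 31 = 323 left.
June 1874 has 30 days: 323 − 30 = 293 left.
May 1874 has 31 days: 293 − 31 = 262 left.
April 1874 has 30 days: 262 − 30 = 232 left.
March 1874 has 31 days: 232 − 31 = 201 left.
February 1874 has 28 days (1874 is not a leap year): 201 − 28 = 173 left.
January 1874 has 31 days: 173 − 31 = 142 left.
December 1873 has 31 days: 142 − 31 = 111 left.
November 1873 has 30 days: 111 − 30 = 81 left.
October 1873 has 31 days: 81 − 31 = 50 left.
September 1873 has 30 days: 50 − 30 = 20 left.
August 1873 has 31 days; 31 − 20 = 11 → August 11, 1873.
Subtracting 18 months from August 11, 1873:
month 8 − 18 = -10, which is month 2 of year 1872 → February 1872.
Day 11 is valid in February, giving February 11, 1872.
Going back 6 months from February 11, 1872:
month 2 − 6 = -4, which is month 8 of year 1871 → August 1871.
Day 11 is valid in August, giving August 11, 1871.
Subtracting 2 months from August 11, 1871:
month 8 − 2 = 6 → June 1871.
Day 11 is valid in June, giving June 11, 1871.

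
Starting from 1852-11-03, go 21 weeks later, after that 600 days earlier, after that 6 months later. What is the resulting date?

Adding 21 weeks (= 147 days) from November 3, 1852:
November has 30 days, so 30 − 3 = 27 days remain after November 3, 1852; 147 − 27 = 120 left.
December 1852 has 31 days: 120 − 31 = 89 left.
January 1853 has 31 days: 89 − 31 = 58 left.
February 1853 has 28 days (1853 is not a leap year): 58 − 28 = 30 left.
30 days into March 1853 → March 30, 1853.
Subtracting 600 days from March 30, 1853:
Going back 30 days from March 30, 1853 reaches the end of the previous month; 600 − 30 = 570 left.
February 1853 has 28 days (1853 is not a leap year): 570 − 28 = 542 left.
January 1853 has 31 days: 542 − 31 = 511 left.
December 1852 has 31 days: 511 − 31 = 480 left.
November 1852 has 30 days: 480 − 30 = 450 left.
October 1852 has 31 days: 450 − 31 = 419 left.
September 1852 has 30 days: 419 − 30 = 389 left.
August 1852 has 31 days: 389 − 31 = 358 left.
July 1852 has 31 days: 358 − 31 = 327 left.
June 1852 has 30 days: 327 − 30 = 297 left.
May 1852 has 31 days: 297 − 31 = 266 left.
April 1852 has 30 days: 266 − 30 = 236 left.
March 1852 has 31 days: 236 − 31 = 205 left.
February 1852 has 29 days (1852 is a leap year): 205 − 29 = 176 left.
January 1852 has 31 days: 176 − 31 = 145 left.
December 1851 has 31 days: 145 − 31 = 114 left.
November 1851 has 30 days: 114 − 30 = 84 left.
October 1851 has 31 days: 84 − 31 = 53 left.
September 1851 has 30 days: 53 − 30 = 23 left.
August 1851 has 31 days; 31 − 23 = 8 → August 8, 1851.
Counting forward 6 months from August 8, 1851:
month 8 + 6 = 14, which is month 2 of year 1852 → February 1852.
Day 8 is valid in February, giving February 8, 1852.

February 8, 1852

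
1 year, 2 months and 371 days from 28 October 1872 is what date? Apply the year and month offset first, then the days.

Counting forward 1 year, 2 months and 371 days from October 28, 1872: first the month/year part, then the days.
+1 year → 1873; month 10 + 2 = 12 → December 1873.
Day 28 is valid in December, giving December 28, 1873.
Now add 371 days from December 28, 1873.
December has 31 days, so 31 − 28 = 3 days remain after December 28, 1873; 371 − 3 = 368 left.
January 1874 has 31 days: 368 − 31 = 337 left.
February 1874 has 28 days (1874 is not a leap year): 337 − 28 = 309 left.
March 1874 has 31 days: 309 − 31 = 278 left.
April 1874 has 30 days: 278 − 30 = 248 left.
May 1874 has 31 days: 248 − 31 = 217 left.
June 1874 has 30 days: 217 − 30 = 187 left.
July 1874 has 31 days: 187 − 31 = 156 left.
August 1874 has 31 days: 156 − 31 = 125 left.
September 1874 has 30 days: 125 − 30 = 95 left.
October 1874 has 31 days: 95 − 31 = 64 left.
November 1874 has 30 days: 64 − 30 = 34 left.
December 1874 has 31 days: 34 − 31 = 3 left.
3 days into January 1875 → January 3, 1875.

January 3, 1875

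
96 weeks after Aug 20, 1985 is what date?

Advancing 96 weeks = 672 days from August 20, 1985.
August has 31 days, so 31 − 20 = 11 days remain after August 20, 1985; 672 − 11 = 661 left.
September 1985 has 30 days: 661 − 30 = 631 left.
October 1985 has 31 days: 631 − 31 = 600 left.
November 1985 has 30 days: 600 − 30 = 570 left.
December 1985 has 31 days: 570 − 31 = 539 left.
January 1986 has 31 days: 539 − 31 = 508 left.
February 1986 has 28 days (1986 is not a leap year): 508 − 28 = 480 left.
March 1986 has 31 days: 480 − 31 = 449 left.
April 1986 has 30 days: 449 − 30 = 419 left.
May 1986 has 31 days: 419 − 31 = 388 left.
June 1986 has 30 days: 388 − 30 = 358 left.
July 1986 has 31 days: 358 − 31 = 327 left.
August 1986 has 31 days: 327 − 31 = 296 left.
September 1986 has 30 days: 296 − 30 = 266 left.
October 1986 has 31 days: 266 − 31 = 235 left.
November 1986 has 30 days: 235 − 30 = 205 left.
December 1986 has 31 days: 205 − 31 = 174 left.
January 1987 has 31 days: 174 − 31 = 143 left.
February 1987 has 28 days (1987 is not a leap year): 143 − 28 = 115 left.
March 1987 has 31 days: 115 − 31 = 84 left.
April 1987 has 30 days: 84 − 30 = 54 left.
May 1987 has 31 days: 54 − 31 = 23 left.
23 days into June 1987 → June 23, 1987.

June 23, 1987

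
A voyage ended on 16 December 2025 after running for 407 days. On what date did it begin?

November 4, 2024

Counting back 407 days from December 16, 2025.
Going back 16 days from December 16, 2025 reaches the end of the previous month; 407 − 16 = 391 left.
November 2025 has 30 days: 391 − 30 = 361 left.
October 2025 has 31 days: 361 − 31 = 330 left.
September 2025 has 30 days: 330 − 30 = 300 left.
August 2025 has 31 days: 300 − 31 = 269 left.
July 2025 has 31 days: 269 − 31 = 238 left.
June 2025 has 30 days: 238 − 30 = 208 left.
May 2025 has 31 days: 208 − 31 = 177 left.
April 2025 has 30 days: 177 − 30 = 147 left.
March 2025 has 31 days: 147 − 31 = 116 left.
February 2025 has 28 days (2025 is not a leap year): 116 − 28 = 88 left.
January 2025 has 31 days: 88 − 31 = 57 left.
December 2024 has 31 days: 57 − 31 = 26 left.
November 2024 has 30 days; 30 − 26 = 4 → November 4, 2024.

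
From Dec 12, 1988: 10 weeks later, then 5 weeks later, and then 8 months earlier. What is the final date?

July 27, 1988

Advancing 10 weeks (= 70 days) from December 12, 1988:
December has 31 days, so 31 − 12 = 19 days remain after December 12, 1988; 70 − 19 = 51 left.
January 1989 has 31 days: 51 − 31 = 20 left.
20 days into February 1989 → February 20, 1989.
Counting forward 5 weeks (= 35 days) from February 20, 1989:
February has 28 days, so 28 − 20 = 8 days remain after February 20, 1989; 35 − 8 = 27 left.
27 days into March 1989 → March 27, 1989.
Subtracting 8 months from March 27, 1989:
month 3 − 8 = -5, which is month 7 of year 1988 → July 1988.
Day 27 is valid in July, giving July 27, 1988.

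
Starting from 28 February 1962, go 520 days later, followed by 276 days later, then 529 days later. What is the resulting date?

Adding 520 days from February 28, 1962:
February has 28 days, so 28 − 28 = 0 days remain after February 28, 1962; 520 − 0 = 520 left.
March 1962 has 31 days: 520 − 31 = 489 left.
April 1962 has 30 days: 489 − 30 = 459 left.
May 1962 has 31 days: 459 − 31 = 428 left.
June 1962 has 30 days: 428 − 30 = 398 left.
July 1962 has 31 days: 398 − 31 = 367 left.
August 1962 has 31 days: 367 − 31 = 336 left.
September 1962 has 30 days: 336 − 30 = 306 left.
October 1962 has 31 days: 306 − 31 = 275 left.
November 1962 has 30 days: 275 − 30 = 245 left.
December 1962 has 31 days: 245 − 31 = 214 left.
January 1963 has 31 days: 214 − 31 = 183 left.
February 1963 has 28 days (1963 is not a leap year): 183 − 28 = 155 left.
March 1963 has 31 days: 155 − 31 = 124 left.
April 1963 has 30 days: 124 − 30 = 94 left.
May 1963 has 31 days: 94 − 31 = 63 left.
June 1963 has 30 days: 63 − 30 = 33 left.
July 1963 has 31 days: 33 − 31 = 2 left.
2 days into August 1963 → August 2, 1963.
Advancing 276 days from August 2, 1963:
August has 31 days, so 31 − 2 = 29 days remain after August 2, 1963; 276 − 29 = 247 left.
September 1963 has 30 days: 247 − 30 = 217 left.
October 1963 has 31 days: 217 − 31 = 186 left.
November 1963 has 30 days: 186 − 30 = 156 left.
December 1963 has 31 days: 156 − 31 = 125 left.
January 1964 has 31 days: 125 − 31 = 94 left.
February 1964 has 29 days (1964 is a leap year): 94 − 29 = 65 left.
March 1964 has 31 days: 65 − 31 = 34 left.
April 1964 has 30 days: 34 − 30 = 4 left.
4 days into May 1964 → May 4, 1964.
Counting forward 529 days from May 4, 1964:
May has 31 days, so 31 − 4 = 27 days remain after May 4, 1964; 529 − 27 = 502 left.
June 1964 has 30 days: 502 − 30 = 472 left.
July 1964 has 31 days: 472 − 31 = 441 left.
August 1964 has 31 days: 441 − 31 = 410 left.
September 1964 has 30 days: 410 − 30 = 380 left.
October 1964 has 31 days: 380 − 31 = 349 left.
November 1964 has 30 days: 349 − 30 = 319 left.
December 1964 has 31 days: 319 − 31 = 288 left.
January 1965 has 31 days: 288 − 31 = 257 left.
February 1965 has 28 days (1965 is not a leap year): 257 − 28 = 229 left.
March 1965 has 31 days: 229 − 31 = 198 left.
April 1965 has 30 days: 198 − 30 = 168 left.
May 1965 has 31 days: 168 − 31 = 137 left.
June 1965 has 30 days: 137 − 30 = 107 left.
July 1965 has 31 days: 107 − 31 = 76 left.
August 1965 has 31 days: 76 − 31 = 45 left.
September 1965 has 30 days: 45 − 30 = 15 left.
15 days into October 1965 → October 15, 1965.

October 15, 1965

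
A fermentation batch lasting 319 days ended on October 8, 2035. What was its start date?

Counting back 319 days from October 8, 2035.
Going back 8 days from October 8, 2035 reaches the end of the previous month; 319 − 8 = 311 left.
September 2035 has 30 days: 311 − 30 = 281 left.
August 2035 has 31 days: 281 − 31 = 250 left.
July 2035 has 31 days: 250 − 31 = 219 left.
June 2035 has 30 days: 219 − 30 = 189 left.
May 2035 has 31 days: 189 − 31 = 158 left.
April 2035 has 30 days: 158 − 30 = 128 left.
March 2035 has 31 days: 128 − 31 = 97 left.
February 2035 has 28 days (2035 is not a leap year): 97 − 28 = 69 left.
January 2035 has 31 days: 69 − 31 = 38 left.
December 2034 has 31 days: 38 − 31 = 7 left.
November 2034 has 30 days; 30 − 7 = 23 → November 23, 2034.

November 23, 2034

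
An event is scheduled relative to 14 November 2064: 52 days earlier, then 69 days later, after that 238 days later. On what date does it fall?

Counting back 52 days from November 14, 2064:
Going back 14 days from November 14, 2064 reaches the end of the previous month; 52 − 14 = 38 left.
October 2064 has 31 days: 38 − 31 = 7 left.
September 2064 has 30 days; 30 − 7 = 23 → September 23, 2064.
Adding 69 days from September 23, 2064:
September has 30 days, so 30 − 23 = 7 days remain after September 23, 2064; 69 − 7 = 62 left.
October 2064 has 31 days: 62 − 31 = 31 left.
November 2064 has 30 days: 31 − 30 = 1 left.
1 day into December 2064 → December 1, 2064.
Adding 238 days from December 1, 2064:
December has 31 days, so 31 − 1 = 30 days remain after December 1, 2064; 238 − 30 = 208 left.
January 2065 has 31 days: 208 − 31 = 177 left.
February 2065 has 28 days (2065 is not a leap year): 177 − 28 = 149 left.
March 2065 has 31 days: 149 − 31 = 118 left.
April 2065 has 30 days: 118 − 30 = 88 left.
May 2065 has 31 days: 88 − 31 = 57 left.
June 2065 has 30 days: 57 − 30 = 27 left.
27 days into July 2065 → July 27, 2065.

July 27, 2065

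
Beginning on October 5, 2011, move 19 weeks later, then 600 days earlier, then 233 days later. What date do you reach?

February 13, 2011

Advancing 19 weeks (= 133 days) from October 5, 2011:
October has 31 days, so 31 − 5 = 26 days remain after October 5, 2011; 133 − 26 = 107 left.
November 2011 has 30 days: 107 − 30 = 77 left.
December 2011 has 31 days: 77 − 31 = 46 left.
January 2012 has 31 days: 46 − 31 = 15 left.
15 days into February 2012 → February 15, 2012.
Subtracting 600 days from February 15, 2012:
Going back 15 days from February 15, 2012 reaches the end of the previous month; 600 − 15 = 585 left.
January 2012 has 31 days: 585 − 31 = 554 left.
December 2011 has 31 days: 554 − 31 = 523 left.
November 2011 has 30 days: 523 − 30 = 493 left.
October 2011 has 31 days: 493 − 31 = 462 left.
September 2011 has 30 days: 462 − 30 = 432 left.
August 2011 has 31 days: 432 − 31 = 401 left.
July 2011 has 31 days: 401 − 31 = 370 left.
June 2011 has 30 days: 370 − 30 = 340 left.
May 2011 has 31 days: 340 − 31 = 309 left.
April 2011 has 30 days: 309 − 30 = 279 left.
March 2011 has 31 days: 279 − 31 = 248 left.
February 2011 has 28 days (2011 is not a leap year): 248 − 28 = 220 left.
January 2011 has 31 days: 220 − 31 = 189 left.
December 2010 has 31 days: 189 − 31 = 158 left.
November 2010 has 30 days: 158 − 30 = 128 left.
October 2010 has 31 days: 128 − 31 = 97 left.
September 2010 has 30 days: 97 − 30 = 67 left.
August 2010 has 31 days: 67 − 31 = 36 left.
July 2010 has 31 days: 36 − 31 = 5 left.
June 2010 has 30 days; 30 − 5 = 25 → June 25, 2010.
Counting forward 233 days from June 25, 2010:
June has 30 days, so 30 − 25 = 5 days remain after June 25, 2010; 233 − 5 = 228 left.
July 2010 has 31 days: 228 − 31 = 197 left.
August 2010 has 31 days: 197 − 31 = 166 left.
September 2010 has 30 days: 166 − 30 = 136 left.
October 2010 has 31 days: 136 − 31 = 105 left.
November 2010 has 30 days: 105 − 30 = 75 left.
December 2010 has 31 days: 75 − 31 = 44 left.
January 2011 has 31 days: 44 − 31 = 13 left.
13 days into February 2011 → February 13, 2011.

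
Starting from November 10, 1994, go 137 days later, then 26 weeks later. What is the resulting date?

Advancing 137 days from November 10, 1994:
November has 30 days, so 30 − 10 = 20 days remain after November 10, 1994; 137 − 20 = 117 left.
December 1994 has 31 days: 117 − 31 = 86 left.
January 1995 has 31 days: 86 − 31 = 55 left.
February 1995 has 28 days (1995 is not a leap year): 55 − 28 = 27 left.
27 days into March 1995 → March 27, 1995.
Advancing 26 weeks (= 182 days) from March 27, 1995:
March has 31 days, so 31 − 27 = 4 days remain after March 27, 1995; 182 − 4 = 178 left.
April 1995 has 30 days: 178 − 30 = 148 left.
May 1995 has 31 days: 148 − 31 = 117 left.
June 1995 has 30 days: 117 − 30 = 87 left.
July 1995 has 31 days: 87 − 31 = 56 left.
August 1995 has 31 days: 56 − 31 = 25 left.
25 days into September 1995 → September 25, 1995.

September 25, 1995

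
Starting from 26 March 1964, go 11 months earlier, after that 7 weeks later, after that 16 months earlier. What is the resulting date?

February 14, 1962

Going back 11 months from March 26, 1964:
month 3 − 11 = -8, which is month 4 of year 1963 → April 1963.
Day 26 is valid in April, giving April 26, 1963.
Adding 7 weeks (= 49 days) from April 26, 1963:
April has 30 days, so 30 − 26 = 4 days remain after April 26, 1963; 49 − 4 = 45 left.
May 1963 has 31 days: 45 − 31 = 14 left.
14 days into June 1963 → June 14, 1963.
Counting back 16 months from June 14, 1963:
month 6 − 16 = -10, which is month 2 of year 1962 → February 1962.
Day 14 is valid in February, giving February 14, 1962.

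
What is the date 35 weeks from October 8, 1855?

June 9, 1856

Counting forward 35 weeks = 245 days from October 8, 1855.
October has 31 days, so 31 − 8 = 23 days remain after October 8, 1855; 245 − 23 = 222 left.
November 1855 has 30 days: 222 − 30 = 192 left.
December 1855 has 31 days: 192 − 31 = 161 left.
January 1856 has 31 days: 161 − 31 = 130 left.
February 1856 has 29 days (1856 is a leap year): 130 − 29 = 101 left.
March 1856 has 31 days: 101 − 31 = 70 left.
April 1856 has 30 days: 70 − 30 = 40 left.
May 1856 has 31 days: 40 − 31 = 9 left.
9 days into June 1856 → June 9, 1856.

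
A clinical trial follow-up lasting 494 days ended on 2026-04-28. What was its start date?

December 20, 2024

Subtracting 494 days from April 28, 2026.
Going back 28 days from April 28, 2026 reaches the end of the previous month; 494 − 28 = 466 left.
March 2026 has 31 days: 466 − 31 = 435 left.
February 2026 has 28 days (2026 is not a leap year): 435 − 28 = 407 left.
January 2026 has 31 days: 407 − 31 = 376 left.
December 2025 has 31 days: 376 − 31 = 345 left.
November 2025 has 30 days: 345 − 30 = 315 left.
October 2025 has 31 days: 315 − 31 = 284 left.
September 2025 has 30 days: 284 − 30 = 254 left.
August 2025 has 31 days: 254 − 31 = 223 left.
July 2025 has 31 days: 223 − 31 = 192 left.
June 2025 has 30 days: 192 − 30 = 162 left.
May 2025 has 31 days: 162 − 31 = 131 left.
April 2025 has 30 days: 131 − 30 = 101 left.
March 2025 has 31 days: 101 − 31 = 70 left.
February 2025 has 28 days (2025 is not a leap year): 70 − 28 = 42 left.
January 2025 has 31 days: 42 − 31 = 11 left.
December 2024 has 31 days; 31 − 11 = 20 → December 20, 2024.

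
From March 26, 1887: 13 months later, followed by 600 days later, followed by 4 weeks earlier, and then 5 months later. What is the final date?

April 19, 1890

Advancing 13 months from March 26, 1887:
month 3 + 13 = 16, which is month 4 of year 1888 → April 1888.
Day 26 is valid in April, giving April 26, 1888.
Advancing 600 days from April 26, 1888:
April has 30 days, so 30 − 26 = 4 days remain after April 26, 1888; 600 − 4 = 596 left.
May 1888 has 31 days: 596 − 31 = 565 left.
June 1888 has 30 days: 565 − 30 = 535 left.
July 1888 has 31 days: 535 − 31 = 504 left.
August 1888 has 31 days: 504 − 31 = 473 left.
September 1888 has 30 days: 473 − 30 = 443 left.
October 1888 has 31 days: 443 − 31 = 412 left.
November 1888 has 30 days: 412 − 30 = 382 left.
December 1888 has 31 days: 382 − 31 = 351 left.
January 1889 has 31 days: 351 − 31 = 320 left.
February 1889 has 28 days (1889 is not a leap year): 320 − 28 = 292 left.
March 1889 has 31 days: 292 − 31 = 261 left.
April 1889 has 30 days: 261 − 30 = 231 left.
May 1889 has 31 days: 231 − 31 = 200 left.
June 1889 has 30 days: 200 − 30 = 170 left.
July 1889 has 31 days: 170 − 31 = 139 left.
August 1889 has 31 days: 139 − 31 = 108 left.
September 1889 has 30 days: 108 − 30 = 78 left.
October 1889 has 31 days: 78 − 31 = 47 left.
November 1889 has 30 days: 47 − 30 = 17 left.
17 days into December 1889 → December 17, 1889.
Counting back 4 weeks (= 28 days) from December 17, 1889:
Going back 17 days from December 17, 1889 reaches the end of the previous month; 28 − 17 = 11 left.
November 1889 has 30 days; 30 − 11 = 19 → November 19, 1889.
Advancing 5 months from November 19, 1889:
month 11 + 5 = 16, which is month 4 of year 1890 → April 1890.
Day 19 is valid in April, giving April 19, 1890.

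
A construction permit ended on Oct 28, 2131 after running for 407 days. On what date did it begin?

September 16, 2130

Counting back 407 days from October 28, 2131.
Going back 28 days from October 28, 2131 reaches the end of the previous month; 407 − 28 = 379 left.
September 2131 has 30 days: 379 − 30 = 349 left.
August 2131 has 31 days: 349 − 31 = 318 left.
July 2131 has 31 days: 318 − 31 = 287 left.
June 2131 has 30 days: 287 − 30 = 257 left.
May 2131 has 31 days: 257 − 31 = 226 left.
April 2131 has 30 days: 226 − 30 = 196 left.
March 2131 has 31 days: 196 − 31 = 165 left.
February 2131 has 28 days (2131 is not a leap year): 165 − 28 = 137 left.
January 2131 has 31 days: 137 − 31 = 106 left.
December 2130 has 31 days: 106 − 31 = 75 left.
November 2130 has 30 days: 75 − 30 = 45 left.
October 2130 has 31 days: 45 − 31 = 14 left.
September 2130 has 30 days; 30 − 14 = 16 → September 16, 2130.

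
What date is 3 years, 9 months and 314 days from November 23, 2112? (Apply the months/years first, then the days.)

July 3, 2117

Counting forward 3 years, 9 months and 314 days from November 23, 2112: first the month/year part, then the days.
+3 years → 2115; month 11 + 9 = 20, which is month 8 of year 2116 → August 2116.
Day 23 is valid in August, giving August 23, 2116.
Now add 314 days from August 23, 2116.
August has 31 days, so 31 − 23 = 8 days remain after August 23, 2116; 314 − 8 = 306 left.
September 2116 has 30 days: 306 − 30 = 276 left.
October 2116 has 31 days: 276 − 31 = 245 left.
November 2116 has 30 days: 245 − 30 = 215 left.
December 2116 has 31 days: 215 − 31 = 184 left.
January 2117 has 31 days: 184 − 31 = 153 left.
February 2117 has 28 days (2117 is not a leap year): 153 − 28 = 125 left.
March 2117 has 31 days: 125 − 31 = 94 left.
April 2117 has 30 days: 94 − 30 = 64 left.
May 2117 has 31 days: 64 − 31 = 33 left.
June 2117 has 30 days: 33 − 30 = 3 left.
3 days into July 2117 → July 3, 2117.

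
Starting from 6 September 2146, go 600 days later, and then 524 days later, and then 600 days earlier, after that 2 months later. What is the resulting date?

Advancing 600 days from September 6, 2146:
September has 30 days, so 30 − 6 = 24 days remain after September 6, 2146; 600 − 24 = 576 left.
October 2146 has 31 days: 576 − 31 = 545 left.
November 2146 has 30 days: 545 − 30 = 515 left.
December 2146 has 31 days: 515 − 31 = 484 left.
January 2147 has 31 days: 484 − 31 = 453 left.
February 2147 has 28 days (2147 is not a leap year): 453 − 28 = 425 left.
March 2147 has 31 days: 425 − 31 = 394 left.
April 2147 has 30 days: 394 − 30 = 364 left.
May 2147 has 31 days: 364 − 31 = 333 left.
June 2147 has 30 days: 333 − 30 = 303 left.
July 2147 has 31 days: 303 − 31 = 272 left.
August 2147 has 31 days: 272 − 31 = 241 left.
September 2147 has 30 days: 241 − 30 = 211 left.
October 2147 has 31 days: 211 − 31 = 180 left.
November 2147 has 30 days: 180 − 30 = 150 left.
December 2147 has 31 days: 150 − 31 = 119 left.
January 2148 has 31 days: 119 − 31 = 88 left.
February 2148 has 29 days (2148 is a leap year): 88 − 29 = 59 left.
March 2148 has 31 days: 59 − 31 = 28 left.
28 days into April 2148 → April 28, 2148.
Advancing 524 days from April 28, 2148:
April has 30 days, so 30 − 28 = 2 days remain after April 28, 2148; 524 − 2 = 522 left.
May 2148 has 31 days: 522 − 31 = 491 left.
June 2148 has 30 days: 491 − 30 = 461 left.
July 2148 has 31 days: 461 − 31 = 430 left.
August 2148 has 31 days: 430 − 31 = 399 left.
September 2148 has 30 days: 399 − 30 = 369 left.
October 2148 has 31 days: 369 − 31 = 338 left.
November 2148 has 30 days: 338 − 30 = 308 left.
December 2148 has 31 days: 308 − 31 = 277 left.
January 2149 has 31 days: 277 − 31 = 246 left.
February 2149 has 28 days (2149 is not a leap year): 246 − 28 = 218 left.
March 2149 has 31 days: 218 − 31 = 187 left.
April 2149 has 30 days: 187 − 30 = 157 left.
May 2149 has 31 days: 157 − 31 = 126 left.
June 2149 has 30 days: 126 − 30 = 96 left.
July 2149 has 31 days: 96 − 31 = 65 left.
August 2149 has 31 days: 65 − 31 = 34 left.
September 2149 has 30 days: 34 − 30 = 4 left.
4 days into October 2149 → October 4, 2149.
Going back 600 days from October 4, 2149:
Going back 4 days from October 4, 2149 reaches the end of the previous month; 600 − 4 = 596 left.
September 2149 has 30 days: 596 − 30 = 566 left.
August 2149 has 31 days: 566 − 31 = 535 left.
July 2149 has 31 days: 535 − 31 = 504 left.
June 2149 has 30 days: 504 − 30 = 474 left.
May 2149 has 31 days: 474 − 31 = 443 left.
April 2149 has 30 days: 443 − 30 = 413 left.
March 2149 has 31 days: 413 − 31 = 382 left.
February 2149 has 28 days (2149 is not a leap year): 382 − 28 = 354 left.
January 2149 has 31 days: 354 − 31 = 323 left.
December 2148 has 31 days: 323 − 31 = 292 left.
November 2148 has 30 days: 292 − 30 = 262 left.
October 2148 has 31 days: 262 − 31 = 231 left.
September 2148 has 30 days: 231 − 30 = 201 left.
August 2148 has 31 days: 201 − 31 = 170 left.
July 2148 has 31 days: 170 − 31 = 139 left.
June 2148 has 30 days: 139 − 30 = 109 left.
May 2148 has 31 days: 109 − 31 = 78 left.
April 2148 has 30 days: 78 − 30 = 48 left.
March 2148 has 31 days: 48 − 31 = 17 left.
February 2148 has 29 days; 29 − 17 = 12 → February 12, 2148.
Advancing 2 months from February 12, 2148:
month 2 + 2 = 4 → April 2148.
Day 12 is valid in April, giving April 12, 2148.

April 12, 2148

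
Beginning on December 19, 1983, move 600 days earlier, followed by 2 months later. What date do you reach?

Counting back 600 days from December 19, 1983:
Going back 19 days from December 19, 1983 reaches the end of the previous month; 600 − 19 = 581 left.
November 1983 has 30 days: 581 − 30 = 551 left.
October 1983 has 31 days: 551 − 31 = 520 left.
September 1983 has 30 days: 520 − 30 = 490 left.
August 1983 has 31 days: 490 − 31 = 459 left.
July 1983 has 31 days: 459 − 31 = 428 left.
June 1983 has 30 days: 428 − 30 = 398 left.
May 1983 has 31 days: 398 − 31 = 367 left.
April 1983 has 30 days: 367 − 30 = 337 left.
March 1983 has 31 days: 337 − 31 = 306 left.
February 1983 has 28 days (1983 is not a leap year): 306 − 28 = 278 left.
January 1983 has 31 days: 278 − 31 = 247 left.
December 1982 has 31 days: 247 − 31 = 216 left.
November 1982 has 30 days: 216 − 30 = 186 left.
October 1982 has 31 days: 186 − 31 = 155 left.
September 1982 has 30 days: 155 − 30 = 125 left.
August 1982 has 31 days: 125 − 31 = 94 left.
July 1982 has 31 days: 94 − 31 = 63 left.
June 1982 has 30 days: 63 − 30 = 33 left.
May 1982 has 31 days: 33 − 31 = 2 left.
April 1982 has 30 days; 30 − 2 = 28 → April 28, 1982.
Adding 2 months from April 28, 1982:
month 4 + 2 = 6 → June 1982.
Day 28 is valid in June, giving June 28, 1982.

June 28, 1982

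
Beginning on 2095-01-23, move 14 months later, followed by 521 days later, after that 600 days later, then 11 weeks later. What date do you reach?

Counting forward 14 months from January 23, 2095:
month 1 + 14 = 15, which is month 3 of year 2096 → March 2096.
Day 23 is valid in March, giving March 23, 2096.
Adding 521 days from March 23, 2096:
March has 31 days, so 31 − 23 = 8 days remain after March 23, 2096; 521 − 8 = 513 left.
April 2096 has 30 days: 513 − 30 = 483 left.
May 2096 has 31 days: 483 − 31 = 452 left.
June 2096 has 30 days: 452 − 30 = 422 left.
July 2096 has 31 days: 422 − 31 = 391 left.
August 2096 has 31 days: 391 − 31 = 360 left.
September 2096 has 30 days: 360 − 30 = 330 left.
October 2096 has 31 days: 330 − 31 = 299 left.
November 2096 has 30 days: 299 − 30 = 269 left.
December 2096 has 31 days: 269 − 31 = 238 left.
January 2097 has 31 days: 238 − 31 = 207 left.
February 2097 has 28 days (2097 is not a leap year): 207 − 28 = 179 left.
March 2097 has 31 days: 179 − 31 = 148 left.
April 2097 has 30 days: 148 − 30 = 118 left.
May 2097 has 31 days: 118 − 31 = 87 left.
June 2097 has 30 days: 87 − 30 = 57 left.
July 2097 has 31 days: 57 − 31 = 26 left.
26 days into August 2097 → August 26, 2097.
Adding 600 days from August 26, 2097:
August has 31 days, so 31 − 26 = 5 days remain after August 26, 2097; 600 − 5 = 595 left.
September 2097 has 30 days: 595 − 30 = 565 left.
October 2097 has 31 days: 565 − 31 = 534 left.
November 2097 has 30 days: 534 − 30 = 504 left.
December 2097 has 31 days: 504 − 31 = 473 left.
January 2098 has 31 days: 473 − 31 = 442 left.
February 2098 has 28 days (2098 is not a leap year): 442 − 28 = 414 left.
March 2098 has 31 days: 414 − 31 = 383 left.
April 2098 has 30 days: 383 − 30 = 353 left.
May 2098 has 31 days: 353 − 31 = 322 left.
June 2098 has 30 days: 322 − 30 = 292 left.
July 2098 has 31 days: 292 − 31 = 261 left.
August 2098 has 31 days: 261 − 31 = 230 left.
September 2098 has 30 days: 230 − 30 = 200 left.
October 2098 has 31 days: 200 − 31 = 169 left.
November 2098 has 30 days: 169 − 30 = 139 left.
December 2098 has 31 days: 139 − 31 = 108 left.
January 2099 has 31 days: 108 − 31 = 77 left.
February 2099 has 28 days (2099 is not a leap year): 77 − 28 = 49 left.
March 2099 has 31 days: 49 − 31 = 18 left.
18 days into April 2099 → April 18, 2099.
Advancing 11 weeks (= 77 days) from April 18, 2099:
April has 30 days, so 30 − 18 = 12 days remain after April 18, 2099; 77 − 12 = 65 left.
May 2099 has 31 days: 65 − 31 = 34 left.
June 2099 has 30 days: 34 − 30 = 4 left.
4 days into July 2099 → July 4, 2099.

July 4, 2099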